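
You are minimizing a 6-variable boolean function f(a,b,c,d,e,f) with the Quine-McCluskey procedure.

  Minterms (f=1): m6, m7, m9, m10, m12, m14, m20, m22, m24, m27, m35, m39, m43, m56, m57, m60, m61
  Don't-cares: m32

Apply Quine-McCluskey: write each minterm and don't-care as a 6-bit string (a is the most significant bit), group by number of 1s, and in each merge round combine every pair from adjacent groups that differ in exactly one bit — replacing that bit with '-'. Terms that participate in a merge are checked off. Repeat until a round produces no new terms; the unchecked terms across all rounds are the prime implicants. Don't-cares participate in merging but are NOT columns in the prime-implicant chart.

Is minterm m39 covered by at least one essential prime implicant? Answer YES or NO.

size-2^0 implicants → 000110(✓)  000111(✓)  001001  001010(✓)  001100(✓)  001110(✓)  010100(✓)  010110(✓)  011000(✓)  011011  100000  100011(✓)  100111(✓)  101011(✓)  111000(✓)  111001(✓)  111100(✓)  111101(✓)
size-2^1 implicants → -00111  -11000  0-0110  00-110  00011-  001-10  0011-0  0101-0  10-011  100-11  111-00(✓)  111-01(✓)  11100-(✓)  11110-(✓)
size-2^2 implicants → 111-0-
Unchecked terms (primes): -00111, -11000, 0-0110, 00-110, 00011-, 001-10, 001001, 0011-0, 0101-0, 011011, 10-011, 100-11, 100000, 111-0-
Minterm coverage:
  m6 ⊆ 0-0110,00-110,00011-
  m7 ⊆ -00111,00011-
  m9 ⊆ 001001 [E]
  m10 ⊆ 001-10 [E]
  m12 ⊆ 0011-0 [E]
  m14 ⊆ 00-110,001-10,0011-0
  m20 ⊆ 0101-0 [E]
  m22 ⊆ 0-0110,0101-0
  m24 ⊆ -11000 [E]
  m27 ⊆ 011011 [E]
  m35 ⊆ 10-011,100-11
  m39 ⊆ -00111,100-11
  m43 ⊆ 10-011 [E]
  m56 ⊆ -11000,111-0-
  m57 ⊆ 111-0- [E]
  m60 ⊆ 111-0- [E]
  m61 ⊆ 111-0- [E]
E = {-11000, 001-10, 001001, 0011-0, 0101-0, 011011, 10-011, 111-0-}

NO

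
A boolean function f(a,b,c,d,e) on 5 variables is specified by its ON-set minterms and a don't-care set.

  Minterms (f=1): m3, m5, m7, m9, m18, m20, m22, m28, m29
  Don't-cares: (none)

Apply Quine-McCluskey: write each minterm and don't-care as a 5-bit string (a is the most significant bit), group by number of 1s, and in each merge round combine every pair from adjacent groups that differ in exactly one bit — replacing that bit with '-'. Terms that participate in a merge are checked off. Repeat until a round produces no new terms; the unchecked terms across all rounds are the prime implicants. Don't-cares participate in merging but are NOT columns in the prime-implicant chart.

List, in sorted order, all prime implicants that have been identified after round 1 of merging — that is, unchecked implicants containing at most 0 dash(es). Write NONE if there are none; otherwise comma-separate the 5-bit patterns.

01001

Round 0: 00011✓ 00101✓ 00111✓ 01001 10010✓ 10100✓ 10110✓ 11100✓ 11101✓
Round 1: 00-11 001-1 1-100 10-10 101-0 1110-
PIs = {00-11, 001-1, 01001, 1-100, 10-10, 101-0, 1110-}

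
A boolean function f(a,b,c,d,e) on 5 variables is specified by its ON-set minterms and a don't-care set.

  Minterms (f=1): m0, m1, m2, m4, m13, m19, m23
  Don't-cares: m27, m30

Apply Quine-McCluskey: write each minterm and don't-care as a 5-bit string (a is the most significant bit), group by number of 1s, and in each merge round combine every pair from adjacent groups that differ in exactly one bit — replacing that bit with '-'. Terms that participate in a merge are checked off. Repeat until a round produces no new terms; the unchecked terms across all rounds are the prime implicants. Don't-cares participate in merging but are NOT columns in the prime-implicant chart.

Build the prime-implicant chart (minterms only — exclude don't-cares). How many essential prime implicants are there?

[col 0] 00000*, 00001*, 00010*, 00100*, 01101, 10011*, 10111*, 11011*, 11110
[col 1] 00-00, 000-0, 0000-, 1-011, 10-11
Prime implicants: 00-00, 000-0, 0000-, 01101, 1-011, 10-11, 11110
PI chart (minterm → PIs covering it):
  0 | 00-00,000-0,0000-
  1 | 0000-  (sole → essential)
  2 | 000-0  (sole → essential)
  4 | 00-00  (sole → essential)
  13 | 01101  (sole → essential)
  19 | 1-011,10-11
  23 | 10-11  (sole → essential)
Essential prime implicants: 00-00, 000-0, 0000-, 01101, 10-11

5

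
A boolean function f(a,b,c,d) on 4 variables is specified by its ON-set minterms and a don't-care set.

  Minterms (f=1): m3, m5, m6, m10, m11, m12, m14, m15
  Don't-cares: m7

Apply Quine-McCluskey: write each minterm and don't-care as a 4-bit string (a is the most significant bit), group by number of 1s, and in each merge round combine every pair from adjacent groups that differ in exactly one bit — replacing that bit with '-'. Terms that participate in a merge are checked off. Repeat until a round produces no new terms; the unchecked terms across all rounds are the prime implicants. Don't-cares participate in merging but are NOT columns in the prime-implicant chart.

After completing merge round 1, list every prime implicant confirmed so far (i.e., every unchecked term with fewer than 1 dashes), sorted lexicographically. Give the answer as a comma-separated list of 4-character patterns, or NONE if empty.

[col 0] 0011*, 0101*, 0110*, 0111*, 1010*, 1011*, 1100*, 1110*, 1111*
[col 1] -011*, -110*, -111*, 0-11*, 01-1, 011-*, 1-10*, 1-11*, 101-*, 11-0, 111-*
[col 2] --11, -11-, 1-1-
Prime implicants: --11, -11-, 01-1, 1-1-, 11-0

NONE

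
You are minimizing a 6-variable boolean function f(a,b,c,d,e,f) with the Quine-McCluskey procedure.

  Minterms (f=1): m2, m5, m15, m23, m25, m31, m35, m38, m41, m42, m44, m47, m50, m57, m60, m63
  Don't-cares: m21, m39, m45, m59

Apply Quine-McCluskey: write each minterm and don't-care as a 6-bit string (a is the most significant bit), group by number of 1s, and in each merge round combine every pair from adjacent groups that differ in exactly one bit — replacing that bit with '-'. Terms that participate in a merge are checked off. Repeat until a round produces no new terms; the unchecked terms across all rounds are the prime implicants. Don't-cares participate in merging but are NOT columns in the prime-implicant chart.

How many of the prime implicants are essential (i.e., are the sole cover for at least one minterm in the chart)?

[col 0] 000010, 000101*, 001111*, 010101*, 010111*, 011001*, 011111*, 100011*, 100110*, 100111*, 101001*, 101010, 101100*, 101101*, 101111*, 110010, 111001*, 111011*, 111100*, 111111*
[col 1] -01111*, -11001, -11111*, 0-0101, 0-1111*, 01-111, 0101-1, 1-1001, 1-1100, 1-1111*, 10-111, 100-11, 10011-, 101-01, 1011-1, 10110-, 111-11, 1110-1
[col 2] --1111
Prime implicants: --1111, -11001, 0-0101, 000010, 01-111, 0101-1, 1-1001, 1-1100, 10-111, 100-11, 10011-, 101-01, 101010, 1011-1, 10110-, 110010, 111-11, 1110-1
PI chart (minterm → PIs covering it):
  2 | 000010  (sole → essential)
  5 | 0-0101  (sole → essential)
  15 | --1111  (sole → essential)
  23 | 01-111,0101-1
  25 | -11001  (sole → essential)
  31 | --1111,01-111
  35 | 100-11  (sole → essential)
  38 | 10011-  (sole → essential)
  41 | 1-1001,101-01
  42 | 101010  (sole → essential)
  44 | 1-1100,10110-
  47 | --1111,10-111,1011-1
  50 | 110010  (sole → essential)
  57 | -11001,1-1001,1110-1
  60 | 1-1100  (sole → essential)
  63 | --1111,111-11
Essential prime implicants: --1111, -11001, 0-0101, 000010, 1-1100, 100-11, 10011-, 101010, 110010

9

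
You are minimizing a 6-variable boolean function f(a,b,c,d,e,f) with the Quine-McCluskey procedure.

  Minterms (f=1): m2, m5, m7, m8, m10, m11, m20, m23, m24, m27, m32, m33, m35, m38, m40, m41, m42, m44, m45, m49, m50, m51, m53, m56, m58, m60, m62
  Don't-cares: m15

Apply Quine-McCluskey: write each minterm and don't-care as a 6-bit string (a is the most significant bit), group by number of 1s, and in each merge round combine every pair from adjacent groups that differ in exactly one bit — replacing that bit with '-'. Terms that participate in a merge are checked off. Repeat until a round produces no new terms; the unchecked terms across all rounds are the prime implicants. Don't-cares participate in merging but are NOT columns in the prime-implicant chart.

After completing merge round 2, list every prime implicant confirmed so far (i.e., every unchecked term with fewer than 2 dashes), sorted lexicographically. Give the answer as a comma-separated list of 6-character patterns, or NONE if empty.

[col 0] 000010*, 000101*, 000111*, 001000*, 001010*, 001011*, 001111*, 010100, 010111*, 011000*, 011011*, 100000*, 100001*, 100011*, 100110, 101000*, 101001*, 101010*, 101100*, 101101*, 110001*, 110010*, 110011*, 110101*, 111000*, 111010*, 111100*, 111110*
[col 1] -01000*, -01010*, -11000*, 0-0111, 0-1000*, 0-1011, 00-010, 00-111, 0001-1, 001-11, 0010-0*, 00101-, 1-0001*, 1-0011*, 1-1000*, 1-1010*, 1-1100*, 10-000*, 10-001*, 1000-1*, 10000-*, 101-00*, 101-01*, 1010-0*, 10100-*, 10110-*, 11-010, 110-01, 1100-1*, 11001-, 111-00*, 111-10*, 1110-0*, 1111-0*
[col 2] --1000, -010-0, 1-00-1, 1-1-00, 1-10-0, 10-00-, 101-0-, 111--0
Prime implicants: --1000, -010-0, 0-0111, 0-1011, 00-010, 00-111, 0001-1, 001-11, 00101-, 010100, 1-00-1, 1-1-00, 1-10-0, 10-00-, 100110, 101-0-, 11-010, 110-01, 11001-, 111--0

0-0111, 0-1011, 00-010, 00-111, 0001-1, 001-11, 00101-, 010100, 100110, 11-010, 110-01, 11001-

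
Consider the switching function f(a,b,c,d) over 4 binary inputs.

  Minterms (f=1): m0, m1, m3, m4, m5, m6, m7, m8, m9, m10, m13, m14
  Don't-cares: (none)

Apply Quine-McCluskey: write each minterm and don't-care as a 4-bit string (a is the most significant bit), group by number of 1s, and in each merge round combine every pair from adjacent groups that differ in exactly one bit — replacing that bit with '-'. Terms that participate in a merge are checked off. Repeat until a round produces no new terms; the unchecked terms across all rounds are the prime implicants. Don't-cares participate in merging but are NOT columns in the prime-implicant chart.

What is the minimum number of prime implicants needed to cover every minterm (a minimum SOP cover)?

Round 0: 0000✓ 0001✓ 0011✓ 0100✓ 0101✓ 0110✓ 0111✓ 1000✓ 1001✓ 1010✓ 1101✓ 1110✓
Round 1: -000✓ -001✓ -101✓ -110 0-00✓ 0-01✓ 0-11✓ 00-1✓ 000-✓ 01-0✓ 01-1✓ 010-✓ 011-✓ 1-01✓ 1-10 10-0 100-✓
Round 2: --01 -00- 0--1 0-0- 01--
PIs = {--01, -00-, -110, 0--1, 0-0-, 01--, 1-10, 10-0}
Coverage chart:
  m0: -00-,0-0-
  m1: --01,-00-,0--1,0-0-
  m3: 0--1 ←essential
  m4: 0-0-,01--
  m5: --01,0--1,0-0-,01--
  m6: -110,01--
  m7: 0--1,01--
  m8: -00-,10-0
  m9: --01,-00-
  m10: 1-10,10-0
  m13: --01 ←essential
  m14: -110,1-10
Essential: --01, 0--1
Petrick residual → -00-, 01--, 1-10
Min cover (5 terms): c'd + b'c' + a'd + a'b + acd'

5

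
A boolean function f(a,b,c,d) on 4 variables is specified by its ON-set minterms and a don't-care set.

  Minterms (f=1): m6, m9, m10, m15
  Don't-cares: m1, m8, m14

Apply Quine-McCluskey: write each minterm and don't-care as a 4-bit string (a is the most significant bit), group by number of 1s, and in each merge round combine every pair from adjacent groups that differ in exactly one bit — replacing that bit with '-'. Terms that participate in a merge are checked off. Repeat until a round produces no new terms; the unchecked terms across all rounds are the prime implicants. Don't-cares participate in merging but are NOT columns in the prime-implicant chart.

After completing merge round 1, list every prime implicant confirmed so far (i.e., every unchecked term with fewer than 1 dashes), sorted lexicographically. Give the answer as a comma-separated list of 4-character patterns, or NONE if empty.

NONE

size-2^0 implicants → 0001(✓)  0110(✓)  1000(✓)  1001(✓)  1010(✓)  1110(✓)  1111(✓)
size-2^1 implicants → -001  -110  1-10  10-0  100-  111-
Unchecked terms (primes): -001, -110, 1-10, 10-0, 100-, 111-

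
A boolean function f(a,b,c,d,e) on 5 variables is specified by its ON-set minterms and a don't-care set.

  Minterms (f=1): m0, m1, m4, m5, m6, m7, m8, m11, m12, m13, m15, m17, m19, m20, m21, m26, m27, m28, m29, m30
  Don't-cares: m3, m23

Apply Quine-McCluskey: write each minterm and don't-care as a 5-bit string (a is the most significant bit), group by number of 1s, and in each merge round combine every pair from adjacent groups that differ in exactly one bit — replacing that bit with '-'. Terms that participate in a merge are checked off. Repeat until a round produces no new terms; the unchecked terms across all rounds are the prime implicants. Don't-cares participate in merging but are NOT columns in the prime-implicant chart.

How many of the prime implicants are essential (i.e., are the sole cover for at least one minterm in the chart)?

4

[col 0] 00000*, 00001*, 00011*, 00100*, 00101*, 00110*, 00111*, 01000*, 01011*, 01100*, 01101*, 01111*, 10001*, 10011*, 10100*, 10101*, 10111*, 11010*, 11011*, 11100*, 11101*, 11110*
[col 1] -0001*, -0011*, -0100*, -0101*, -0111*, -1011*, -1100*, -1101*, 0-000*, 0-011*, 0-100*, 0-101*, 0-111*, 00-00*, 00-01*, 00-11*, 000-1*, 0000-*, 001-0*, 001-1*, 0010-*, 0011-*, 01-00*, 01-11*, 011-1*, 0110-*, 1-011*, 1-100*, 1-101*, 10-01*, 10-11*, 100-1*, 101-1*, 1010-*, 11-10, 1101-, 111-0, 1110-*
[col 2] --011, --100*, --101*, -0-01*, -0-11*, -00-1*, -01-1*, -010-*, -110-*, 0--00, 0--11, 0-1-1, 0-10-*, 00--1*, 00-0-, 001--, 1-10-*, 10--1*
[col 3] --10-, -0--1
Prime implicants: --011, --10-, -0--1, 0--00, 0--11, 0-1-1, 00-0-, 001--, 11-10, 1101-, 111-0
PI chart (minterm → PIs covering it):
  0 | 0--00,00-0-
  1 | -0--1,00-0-
  4 | --10-,0--00,00-0-,001--
  5 | --10-,-0--1,0-1-1,00-0-,001--
  6 | 001--  (sole → essential)
  7 | -0--1,0--11,0-1-1,001--
  8 | 0--00  (sole → essential)
  11 | --011,0--11
  12 | --10-,0--00
  13 | --10-,0-1-1
  15 | 0--11,0-1-1
  17 | -0--1  (sole → essential)
  19 | --011,-0--1
  20 | --10-  (sole → essential)
  21 | --10-,-0--1
  26 | 11-10,1101-
  27 | --011,1101-
  28 | --10-,111-0
  29 | --10-  (sole → essential)
  30 | 11-10,111-0
Essential prime implicants: --10-, -0--1, 0--00, 001--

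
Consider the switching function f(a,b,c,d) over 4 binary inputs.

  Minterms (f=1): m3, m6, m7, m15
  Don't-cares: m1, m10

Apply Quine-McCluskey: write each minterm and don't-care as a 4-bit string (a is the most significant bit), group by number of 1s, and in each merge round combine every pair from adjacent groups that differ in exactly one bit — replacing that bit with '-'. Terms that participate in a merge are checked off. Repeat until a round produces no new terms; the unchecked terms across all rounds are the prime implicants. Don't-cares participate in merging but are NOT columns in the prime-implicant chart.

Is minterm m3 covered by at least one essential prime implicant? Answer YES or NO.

[col 0] 0001*, 0011*, 0110*, 0111*, 1010, 1111*
[col 1] -111, 0-11, 00-1, 011-
Prime implicants: -111, 0-11, 00-1, 011-, 1010
PI chart (minterm → PIs covering it):
  3 | 0-11,00-1
  6 | 011-  (sole → essential)
  7 | -111,0-11,011-
  15 | -111  (sole → essential)
Essential prime implicants: -111, 011-

NO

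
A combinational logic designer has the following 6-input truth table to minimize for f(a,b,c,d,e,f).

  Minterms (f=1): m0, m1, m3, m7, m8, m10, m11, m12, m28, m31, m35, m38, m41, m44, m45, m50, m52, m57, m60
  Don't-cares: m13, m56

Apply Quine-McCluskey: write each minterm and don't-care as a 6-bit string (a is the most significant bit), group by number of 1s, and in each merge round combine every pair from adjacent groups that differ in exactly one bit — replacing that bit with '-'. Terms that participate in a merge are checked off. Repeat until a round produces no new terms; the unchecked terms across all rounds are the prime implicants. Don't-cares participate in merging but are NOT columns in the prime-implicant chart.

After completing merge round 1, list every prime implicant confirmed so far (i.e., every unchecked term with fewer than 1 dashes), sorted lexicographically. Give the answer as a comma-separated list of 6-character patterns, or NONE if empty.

011111, 100110, 110010

[col 0] 000000*, 000001*, 000011*, 000111*, 001000*, 001010*, 001011*, 001100*, 001101*, 011100*, 011111, 100011*, 100110, 101001*, 101100*, 101101*, 110010, 110100*, 111000*, 111001*, 111100*
[col 1] -00011, -01100*, -01101*, -11100*, 0-1100*, 00-000, 00-011, 000-11, 0000-1, 00000-, 001-00, 0010-0, 00101-, 00110-*, 1-1001, 1-1100*, 101-01, 10110-*, 11-100, 111-00, 11100-
[col 2] --1100, -0110-
Prime implicants: --1100, -00011, -0110-, 00-000, 00-011, 000-11, 0000-1, 00000-, 001-00, 0010-0, 00101-, 011111, 1-1001, 100110, 101-01, 11-100, 110010, 111-00, 11100-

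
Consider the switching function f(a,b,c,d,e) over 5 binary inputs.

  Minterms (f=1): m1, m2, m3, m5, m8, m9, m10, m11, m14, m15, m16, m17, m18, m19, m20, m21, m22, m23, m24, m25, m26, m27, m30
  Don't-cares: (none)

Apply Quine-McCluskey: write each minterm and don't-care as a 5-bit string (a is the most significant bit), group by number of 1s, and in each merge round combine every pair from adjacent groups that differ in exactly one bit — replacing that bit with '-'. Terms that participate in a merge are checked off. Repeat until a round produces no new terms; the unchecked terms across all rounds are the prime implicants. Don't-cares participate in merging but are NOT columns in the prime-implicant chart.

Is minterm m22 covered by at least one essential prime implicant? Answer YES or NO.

[col 0] 00001*, 00010*, 00011*, 00101*, 01000*, 01001*, 01010*, 01011*, 01110*, 01111*, 10000*, 10001*, 10010*, 10011*, 10100*, 10101*, 10110*, 10111*, 11000*, 11001*, 11010*, 11011*, 11110*
[col 1] -0001*, -0010*, -0011*, -0101*, -1000*, -1001*, -1010*, -1011*, -1110*, 0-001*, 0-010*, 0-011*, 00-01*, 000-1*, 0001-*, 01-10*, 01-11*, 010-0*, 010-1*, 0100-*, 0101-*, 0111-*, 1-000*, 1-001*, 1-010*, 1-011*, 1-110*, 10-00*, 10-01*, 10-10*, 10-11*, 100-0*, 100-1*, 1000-*, 1001-*, 101-0*, 101-1*, 1010-*, 1011-*, 11-10*, 110-0*, 110-1*, 1100-*, 1101-*
[col 2] --001*, --010*, --011*, -0-01, -00-1*, -001-*, -1-10, -10-0*, -10-1*, -100-*, -101-*, 0-0-1*, 0-01-*, 01-1-, 010--*, 1--10, 1-0-0*, 1-0-1*, 1-00-*, 1-01-*, 10--0*, 10--1*, 10-0-*, 10-1-*, 100--*, 101--*, 110--*
[col 3] --0-1, --01-, -10--, 1-0--, 10---
Prime implicants: --0-1, --01-, -0-01, -1-10, -10--, 01-1-, 1--10, 1-0--, 10---
PI chart (minterm → PIs covering it):
  1 | --0-1,-0-01
  2 | --01-  (sole → essential)
  3 | --0-1,--01-
  5 | -0-01  (sole → essential)
  8 | -10--  (sole → essential)
  9 | --0-1,-10--
  10 | --01-,-1-10,-10--,01-1-
  11 | --0-1,--01-,-10--,01-1-
  14 | -1-10,01-1-
  15 | 01-1-  (sole → essential)
  16 | 1-0--,10---
  17 | --0-1,-0-01,1-0--,10---
  18 | --01-,1--10,1-0--,10---
  19 | --0-1,--01-,1-0--,10---
  20 | 10---  (sole → essential)
  21 | -0-01,10---
  22 | 1--10,10---
  23 | 10---  (sole → essential)
  24 | -10--,1-0--
  25 | --0-1,-10--,1-0--
  26 | --01-,-1-10,-10--,1--10,1-0--
  27 | --0-1,--01-,-10--,1-0--
  30 | -1-10,1--10
Essential prime implicants: --01-, -0-01, -10--, 01-1-, 10---

YES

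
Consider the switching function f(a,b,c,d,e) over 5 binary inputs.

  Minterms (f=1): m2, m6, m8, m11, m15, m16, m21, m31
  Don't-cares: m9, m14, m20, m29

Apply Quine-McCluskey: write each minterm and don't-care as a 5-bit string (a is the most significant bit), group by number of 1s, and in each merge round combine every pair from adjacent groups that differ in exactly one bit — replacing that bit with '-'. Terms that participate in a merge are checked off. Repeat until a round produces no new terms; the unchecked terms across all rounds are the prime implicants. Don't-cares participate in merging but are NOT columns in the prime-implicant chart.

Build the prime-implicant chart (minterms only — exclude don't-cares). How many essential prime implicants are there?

3

[col 0] 00010*, 00110*, 01000*, 01001*, 01011*, 01110*, 01111*, 10000*, 10100*, 10101*, 11101*, 11111*
[col 1] -1111, 0-110, 00-10, 01-11, 010-1, 0100-, 0111-, 1-101, 10-00, 1010-, 111-1
Prime implicants: -1111, 0-110, 00-10, 01-11, 010-1, 0100-, 0111-, 1-101, 10-00, 1010-, 111-1
PI chart (minterm → PIs covering it):
  2 | 00-10  (sole → essential)
  6 | 0-110,00-10
  8 | 0100-  (sole → essential)
  11 | 01-11,010-1
  15 | -1111,01-11,0111-
  16 | 10-00  (sole → essential)
  21 | 1-101,1010-
  31 | -1111,111-1
Essential prime implicants: 00-10, 0100-, 10-00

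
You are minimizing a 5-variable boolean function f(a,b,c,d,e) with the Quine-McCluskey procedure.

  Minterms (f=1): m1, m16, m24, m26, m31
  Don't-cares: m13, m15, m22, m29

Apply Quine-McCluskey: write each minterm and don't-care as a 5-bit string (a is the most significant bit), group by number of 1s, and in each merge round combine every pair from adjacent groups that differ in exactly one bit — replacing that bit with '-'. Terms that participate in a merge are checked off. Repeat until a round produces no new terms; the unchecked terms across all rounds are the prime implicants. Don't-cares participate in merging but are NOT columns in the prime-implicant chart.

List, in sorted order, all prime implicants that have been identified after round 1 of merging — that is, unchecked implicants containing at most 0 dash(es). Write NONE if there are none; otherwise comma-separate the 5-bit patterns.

00001, 10110

[col 0] 00001, 01101*, 01111*, 10000*, 10110, 11000*, 11010*, 11101*, 11111*
[col 1] -1101*, -1111*, 011-1*, 1-000, 110-0, 111-1*
[col 2] -11-1
Prime implicants: -11-1, 00001, 1-000, 10110, 110-0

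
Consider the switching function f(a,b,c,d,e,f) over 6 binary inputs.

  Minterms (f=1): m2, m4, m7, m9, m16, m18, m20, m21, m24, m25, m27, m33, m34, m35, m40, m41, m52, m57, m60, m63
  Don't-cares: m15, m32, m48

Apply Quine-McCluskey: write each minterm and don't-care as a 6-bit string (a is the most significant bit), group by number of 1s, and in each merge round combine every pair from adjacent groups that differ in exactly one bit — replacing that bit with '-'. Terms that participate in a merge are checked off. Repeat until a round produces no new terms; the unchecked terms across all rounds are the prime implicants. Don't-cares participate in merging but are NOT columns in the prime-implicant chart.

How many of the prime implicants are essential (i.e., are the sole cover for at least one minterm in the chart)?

size-2^0 implicants → 000010(✓)  000100(✓)  000111(✓)  001001(✓)  001111(✓)  010000(✓)  010010(✓)  010100(✓)  010101(✓)  011000(✓)  011001(✓)  011011(✓)  100000(✓)  100001(✓)  100010(✓)  100011(✓)  101000(✓)  101001(✓)  110000(✓)  110100(✓)  111001(✓)  111100(✓)  111111
size-2^1 implicants → -00010  -01001(✓)  -10000(✓)  -10100(✓)  -11001(✓)  0-0010  0-0100  0-1001(✓)  00-111  01-000  010-00(✓)  0100-0  01010-  0110-1  01100-  1-0000  1-1001(✓)  10-000(✓)  10-001(✓)  1000-0(✓)  1000-1(✓)  10000-(✓)  10001-(✓)  10100-(✓)  11-100  110-00(✓)
size-2^2 implicants → --1001  -10-00  10-00-  1000--
Unchecked terms (primes): --1001, -00010, -10-00, 0-0010, 0-0100, 00-111, 01-000, 0100-0, 01010-, 0110-1, 01100-, 1-0000, 10-00-, 1000--, 11-100, 111111
Minterm coverage:
  m2 ⊆ -00010,0-0010
  m4 ⊆ 0-0100 [E]
  m7 ⊆ 00-111 [E]
  m9 ⊆ --1001 [E]
  m16 ⊆ -10-00,01-000,0100-0
  m18 ⊆ 0-0010,0100-0
  m20 ⊆ -10-00,0-0100,01010-
  m21 ⊆ 01010- [E]
  m24 ⊆ 01-000,01100-
  m25 ⊆ --1001,0110-1,01100-
  m27 ⊆ 0110-1 [E]
  m33 ⊆ 10-00-,1000--
  m34 ⊆ -00010,1000--
  m35 ⊆ 1000-- [E]
  m40 ⊆ 10-00- [E]
  m41 ⊆ --1001,10-00-
  m52 ⊆ -10-00,11-100
  m57 ⊆ --1001 [E]
  m60 ⊆ 11-100 [E]
  m63 ⊆ 111111 [E]
E = {--1001, 0-0100, 00-111, 01010-, 0110-1, 10-00-, 1000--, 11-100, 111111}

9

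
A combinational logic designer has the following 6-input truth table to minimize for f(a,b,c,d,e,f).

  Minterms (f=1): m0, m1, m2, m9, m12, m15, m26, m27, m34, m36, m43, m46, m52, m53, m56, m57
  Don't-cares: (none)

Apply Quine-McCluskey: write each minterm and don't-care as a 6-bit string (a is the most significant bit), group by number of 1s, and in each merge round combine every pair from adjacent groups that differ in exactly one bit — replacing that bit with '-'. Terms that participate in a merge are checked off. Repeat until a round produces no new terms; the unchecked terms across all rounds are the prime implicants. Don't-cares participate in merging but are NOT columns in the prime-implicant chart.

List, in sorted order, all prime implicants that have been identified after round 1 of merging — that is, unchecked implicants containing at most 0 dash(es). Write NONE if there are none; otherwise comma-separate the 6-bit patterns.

001100, 001111, 101011, 101110

size-2^0 implicants → 000000(✓)  000001(✓)  000010(✓)  001001(✓)  001100  001111  011010(✓)  011011(✓)  100010(✓)  100100(✓)  101011  101110  110100(✓)  110101(✓)  111000(✓)  111001(✓)
size-2^1 implicants → -00010  00-001  0000-0  00000-  01101-  1-0100  11010-  11100-
Unchecked terms (primes): -00010, 00-001, 0000-0, 00000-, 001100, 001111, 01101-, 1-0100, 101011, 101110, 11010-, 11100-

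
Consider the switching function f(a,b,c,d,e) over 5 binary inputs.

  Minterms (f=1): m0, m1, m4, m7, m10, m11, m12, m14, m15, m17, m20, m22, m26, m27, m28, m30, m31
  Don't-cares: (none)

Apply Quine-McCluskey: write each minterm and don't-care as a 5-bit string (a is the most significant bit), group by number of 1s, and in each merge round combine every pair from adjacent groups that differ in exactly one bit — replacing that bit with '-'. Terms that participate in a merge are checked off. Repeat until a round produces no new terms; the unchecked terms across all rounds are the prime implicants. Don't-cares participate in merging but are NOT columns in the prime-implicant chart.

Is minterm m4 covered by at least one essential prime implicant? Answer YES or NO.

NO

Round 0: 00000✓ 00001✓ 00100✓ 00111✓ 01010✓ 01011✓ 01100✓ 01110✓ 01111✓ 10001✓ 10100✓ 10110✓ 11010✓ 11011✓ 11100✓ 11110✓ 11111✓
Round 1: -0001 -0100✓ -1010✓ -1011✓ -1100✓ -1110✓ -1111✓ 0-100✓ 0-111 00-00 0000- 01-10✓ 01-11✓ 0101-✓ 011-0✓ 0111-✓ 1-100✓ 1-110✓ 101-0✓ 11-10✓ 11-11✓ 1101-✓ 111-0✓ 1111-✓
Round 2: --100 -1-10✓ -1-11✓ -101-✓ -11-0 -111-✓ 01-1-✓ 1-1-0 11-1-✓
Round 3: -1-1-
PIs = {--100, -0001, -1-1-, -11-0, 0-111, 00-00, 0000-, 1-1-0}
Coverage chart:
  m0: 00-00,0000-
  m1: -0001,0000-
  m4: --100,00-00
  m7: 0-111 ←essential
  m10: -1-1- ←essential
  m11: -1-1- ←essential
  m12: --100,-11-0
  m14: -1-1-,-11-0
  m15: -1-1-,0-111
  m17: -0001 ←essential
  m20: --100,1-1-0
  m22: 1-1-0 ←essential
  m26: -1-1- ←essential
  m27: -1-1- ←essential
  m28: --100,-11-0,1-1-0
  m30: -1-1-,-11-0,1-1-0
  m31: -1-1- ←essential
Essential: -0001, -1-1-, 0-111, 1-1-0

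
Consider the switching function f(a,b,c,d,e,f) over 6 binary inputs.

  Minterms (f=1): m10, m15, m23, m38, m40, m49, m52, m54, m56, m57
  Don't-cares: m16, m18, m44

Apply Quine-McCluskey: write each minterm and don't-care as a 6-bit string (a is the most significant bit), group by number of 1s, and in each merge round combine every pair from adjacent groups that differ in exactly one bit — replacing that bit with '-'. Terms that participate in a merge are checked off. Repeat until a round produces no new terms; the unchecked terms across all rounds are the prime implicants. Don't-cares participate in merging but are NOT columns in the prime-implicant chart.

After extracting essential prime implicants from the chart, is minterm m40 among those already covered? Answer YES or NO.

Round 0: 001010 001111 010000✓ 010010✓ 010111 100110✓ 101000✓ 101100✓ 110001✓ 110100✓ 110110✓ 111000✓ 111001✓
Round 1: 0100-0 1-0110 1-1000 101-00 11-001 1101-0 11100-
PIs = {001010, 001111, 0100-0, 010111, 1-0110, 1-1000, 101-00, 11-001, 1101-0, 11100-}
Coverage chart:
  m10: 001010 ←essential
  m15: 001111 ←essential
  m23: 010111 ←essential
  m38: 1-0110 ←essential
  m40: 1-1000,101-00
  m49: 11-001 ←essential
  m52: 1101-0 ←essential
  m54: 1-0110,1101-0
  m56: 1-1000,11100-
  m57: 11-001,11100-
Essential: 001010, 001111, 010111, 1-0110, 11-001, 1101-0

NO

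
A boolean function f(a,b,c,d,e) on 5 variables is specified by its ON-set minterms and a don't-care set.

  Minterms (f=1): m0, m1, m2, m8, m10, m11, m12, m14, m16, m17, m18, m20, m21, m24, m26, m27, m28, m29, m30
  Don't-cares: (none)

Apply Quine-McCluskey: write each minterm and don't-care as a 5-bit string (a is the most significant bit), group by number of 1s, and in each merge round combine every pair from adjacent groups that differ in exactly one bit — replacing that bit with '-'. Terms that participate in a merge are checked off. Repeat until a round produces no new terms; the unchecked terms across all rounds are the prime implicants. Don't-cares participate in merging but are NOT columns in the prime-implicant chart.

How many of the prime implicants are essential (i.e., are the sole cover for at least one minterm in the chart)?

Round 0: 00000✓ 00001✓ 00010✓ 01000✓ 01010✓ 01011✓ 01100✓ 01110✓ 10000✓ 10001✓ 10010✓ 10100✓ 10101✓ 11000✓ 11010✓ 11011✓ 11100✓ 11101✓ 11110✓
Round 1: -0000✓ -0001✓ -0010✓ -1000✓ -1010✓ -1011✓ -1100✓ -1110✓ 0-000✓ 0-010✓ 000-0✓ 0000-✓ 01-00✓ 01-10✓ 010-0✓ 0101-✓ 011-0✓ 1-000✓ 1-010✓ 1-100✓ 1-101✓ 10-00✓ 10-01✓ 100-0✓ 1000-✓ 1010-✓ 11-00✓ 11-10✓ 110-0✓ 1101-✓ 111-0✓ 1110-✓
Round 2: --000✓ --010✓ -00-0✓ -000- -1-00✓ -1-10✓ -10-0✓ -101- -11-0✓ 0-0-0✓ 01--0✓ 1--00 1-0-0✓ 1-10- 10-0- 11--0✓
Round 3: --0-0 -1--0
PIs = {--0-0, -000-, -1--0, -101-, 1--00, 1-10-, 10-0-}
Coverage chart:
  m0: --0-0,-000-
  m1: -000- ←essential
  m2: --0-0 ←essential
  m8: --0-0,-1--0
  m10: --0-0,-1--0,-101-
  m11: -101- ←essential
  m12: -1--0 ←essential
  m14: -1--0 ←essential
  m16: --0-0,-000-,1--00,10-0-
  m17: -000-,10-0-
  m18: --0-0 ←essential
  m20: 1--00,1-10-,10-0-
  m21: 1-10-,10-0-
  m24: --0-0,-1--0,1--00
  m26: --0-0,-1--0,-101-
  m27: -101- ←essential
  m28: -1--0,1--00,1-10-
  m29: 1-10- ←essential
  m30: -1--0 ←essential
Essential: --0-0, -000-, -1--0, -101-, 1-10-

5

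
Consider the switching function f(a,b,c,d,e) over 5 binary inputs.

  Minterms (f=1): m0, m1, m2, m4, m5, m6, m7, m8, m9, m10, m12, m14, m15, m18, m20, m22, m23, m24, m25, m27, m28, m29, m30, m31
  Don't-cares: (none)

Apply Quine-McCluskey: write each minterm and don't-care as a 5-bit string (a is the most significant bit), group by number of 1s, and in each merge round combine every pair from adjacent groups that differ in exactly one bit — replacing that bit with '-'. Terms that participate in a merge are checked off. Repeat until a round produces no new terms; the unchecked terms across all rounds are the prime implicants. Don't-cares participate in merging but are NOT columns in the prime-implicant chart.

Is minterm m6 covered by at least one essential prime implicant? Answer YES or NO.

size-2^0 implicants → 00000(✓)  00001(✓)  00010(✓)  00100(✓)  00101(✓)  00110(✓)  00111(✓)  01000(✓)  01001(✓)  01010(✓)  01100(✓)  01110(✓)  01111(✓)  10010(✓)  10100(✓)  10110(✓)  10111(✓)  11000(✓)  11001(✓)  11011(✓)  11100(✓)  11101(✓)  11110(✓)  11111(✓)
size-2^1 implicants → -0010(✓)  -0100(✓)  -0110(✓)  -0111(✓)  -1000(✓)  -1001(✓)  -1100(✓)  -1110(✓)  -1111(✓)  0-000(✓)  0-001(✓)  0-010(✓)  0-100(✓)  0-110(✓)  0-111(✓)  00-00(✓)  00-01(✓)  00-10(✓)  000-0(✓)  0000-(✓)  001-0(✓)  001-1(✓)  0010-(✓)  0011-(✓)  01-00(✓)  01-10(✓)  010-0(✓)  0100-(✓)  011-0(✓)  0111-(✓)  1-100(✓)  1-110(✓)  1-111(✓)  10-10(✓)  101-0(✓)  1011-(✓)  11-00(✓)  11-01(✓)  11-11(✓)  110-1(✓)  1100-(✓)  111-0(✓)  111-1(✓)  1110-(✓)  1111-(✓)
size-2^2 implicants → --100(✓)  --110(✓)  --111(✓)  -0-10  -01-0(✓)  -011-(✓)  -1-00  -100-  -11-0(✓)  -111-(✓)  0--00(✓)  0--10(✓)  0-0-0(✓)  0-00-  0-1-0(✓)  0-11-(✓)  00--0(✓)  00-0-  001--  01--0(✓)  1-1-0(✓)  1-11-(✓)  11--1  11-0-  111--
size-2^3 implicants → --1-0  --11-  0---0
Unchecked terms (primes): --1-0, --11-, -0-10, -1-00, -100-, 0---0, 0-00-, 00-0-, 001--, 11--1, 11-0-, 111--
Minterm coverage:
  m0 ⊆ 0---0,0-00-,00-0-
  m1 ⊆ 0-00-,00-0-
  m2 ⊆ -0-10,0---0
  m4 ⊆ --1-0,0---0,00-0-,001--
  m5 ⊆ 00-0-,001--
  m6 ⊆ --1-0,--11-,-0-10,0---0,001--
  m7 ⊆ --11-,001--
  m8 ⊆ -1-00,-100-,0---0,0-00-
  m9 ⊆ -100-,0-00-
  m10 ⊆ 0---0 [E]
  m12 ⊆ --1-0,-1-00,0---0
  m14 ⊆ --1-0,--11-,0---0
  m15 ⊆ --11- [E]
  m18 ⊆ -0-10 [E]
  m20 ⊆ --1-0 [E]
  m22 ⊆ --1-0,--11-,-0-10
  m23 ⊆ --11- [E]
  m24 ⊆ -1-00,-100-,11-0-
  m25 ⊆ -100-,11--1,11-0-
  m27 ⊆ 11--1 [E]
  m28 ⊆ --1-0,-1-00,11-0-,111--
  m29 ⊆ 11--1,11-0-,111--
  m30 ⊆ --1-0,--11-,111--
  m31 ⊆ --11-,11--1,111--
E = {--1-0, --11-, -0-10, 0---0, 11--1}

YES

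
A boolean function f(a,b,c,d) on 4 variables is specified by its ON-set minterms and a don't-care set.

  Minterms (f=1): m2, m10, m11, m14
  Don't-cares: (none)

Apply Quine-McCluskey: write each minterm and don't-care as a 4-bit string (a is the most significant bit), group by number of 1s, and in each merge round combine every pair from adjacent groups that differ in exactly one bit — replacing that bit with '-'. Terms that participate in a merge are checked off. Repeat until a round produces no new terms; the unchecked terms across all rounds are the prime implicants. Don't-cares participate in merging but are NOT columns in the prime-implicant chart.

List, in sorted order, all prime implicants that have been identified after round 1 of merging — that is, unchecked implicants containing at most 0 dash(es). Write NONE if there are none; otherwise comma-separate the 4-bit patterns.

Round 0: 0010✓ 1010✓ 1011✓ 1110✓
Round 1: -010 1-10 101-
PIs = {-010, 1-10, 101-}

NONE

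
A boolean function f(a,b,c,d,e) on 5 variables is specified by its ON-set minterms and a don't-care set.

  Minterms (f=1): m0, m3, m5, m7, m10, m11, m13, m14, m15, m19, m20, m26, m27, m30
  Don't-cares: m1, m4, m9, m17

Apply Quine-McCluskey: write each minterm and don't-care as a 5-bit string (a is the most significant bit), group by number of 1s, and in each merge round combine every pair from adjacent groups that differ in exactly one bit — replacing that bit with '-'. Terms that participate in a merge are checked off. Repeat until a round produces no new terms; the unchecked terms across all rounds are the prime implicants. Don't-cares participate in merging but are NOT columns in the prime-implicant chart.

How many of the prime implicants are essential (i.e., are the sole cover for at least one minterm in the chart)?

4

Round 0: 00000✓ 00001✓ 00011✓ 00100✓ 00101✓ 00111✓ 01001✓ 01010✓ 01011✓ 01101✓ 01110✓ 01111✓ 10001✓ 10011✓ 10100✓ 11010✓ 11011✓ 11110✓
Round 1: -0001✓ -0011✓ -0100 -1010✓ -1011✓ -1110✓ 0-001✓ 0-011✓ 0-101✓ 0-111✓ 00-00✓ 00-01✓ 00-11✓ 000-1✓ 0000-✓ 001-1✓ 0010-✓ 01-01✓ 01-10✓ 01-11✓ 010-1✓ 0101-✓ 011-1✓ 0111-✓ 1-011✓ 100-1✓ 11-10✓ 1101-✓
Round 2: --011 -00-1 -1-10 -101- 0--01✓ 0--11✓ 0-0-1✓ 0-1-1✓ 00--1✓ 00-0- 01--1✓ 01-1-
Round 3: 0---1
PIs = {--011, -00-1, -0100, -1-10, -101-, 0---1, 00-0-, 01-1-}
Coverage chart:
  m0: 00-0- ←essential
  m3: --011,-00-1,0---1
  m5: 0---1,00-0-
  m7: 0---1 ←essential
  m10: -1-10,-101-,01-1-
  m11: --011,-101-,0---1,01-1-
  m13: 0---1 ←essential
  m14: -1-10,01-1-
  m15: 0---1,01-1-
  m19: --011,-00-1
  m20: -0100 ←essential
  m26: -1-10,-101-
  m27: --011,-101-
  m30: -1-10 ←essential
Essential: -0100, -1-10, 0---1, 00-0-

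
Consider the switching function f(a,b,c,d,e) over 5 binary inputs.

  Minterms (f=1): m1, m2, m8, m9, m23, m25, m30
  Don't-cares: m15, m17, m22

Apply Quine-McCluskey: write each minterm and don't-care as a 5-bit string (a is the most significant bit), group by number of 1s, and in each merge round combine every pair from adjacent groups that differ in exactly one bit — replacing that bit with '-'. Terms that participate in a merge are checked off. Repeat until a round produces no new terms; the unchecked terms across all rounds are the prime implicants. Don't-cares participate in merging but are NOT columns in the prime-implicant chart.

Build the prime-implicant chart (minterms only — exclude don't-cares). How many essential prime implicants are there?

Round 0: 00001✓ 00010 01000✓ 01001✓ 01111 10001✓ 10110✓ 10111✓ 11001✓ 11110✓
Round 1: -0001✓ -1001✓ 0-001✓ 0100- 1-001✓ 1-110 1011-
Round 2: --001
PIs = {--001, 00010, 0100-, 01111, 1-110, 1011-}
Coverage chart:
  m1: --001 ←essential
  m2: 00010 ←essential
  m8: 0100- ←essential
  m9: --001,0100-
  m23: 1011- ←essential
  m25: --001 ←essential
  m30: 1-110 ←essential
Essential: --001, 00010, 0100-, 1-110, 1011-

5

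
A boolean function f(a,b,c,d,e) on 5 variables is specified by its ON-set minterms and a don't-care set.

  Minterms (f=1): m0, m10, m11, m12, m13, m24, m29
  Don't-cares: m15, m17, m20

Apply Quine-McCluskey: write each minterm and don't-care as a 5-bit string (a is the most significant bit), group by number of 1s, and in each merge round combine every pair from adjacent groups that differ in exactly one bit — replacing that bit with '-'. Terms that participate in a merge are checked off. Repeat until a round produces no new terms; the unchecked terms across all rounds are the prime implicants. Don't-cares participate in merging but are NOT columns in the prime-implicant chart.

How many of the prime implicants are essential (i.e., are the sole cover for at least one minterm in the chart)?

Round 0: 00000 01010✓ 01011✓ 01100✓ 01101✓ 01111✓ 10001 10100 11000 11101✓
Round 1: -1101 01-11 0101- 011-1 0110-
PIs = {-1101, 00000, 01-11, 0101-, 011-1, 0110-, 10001, 10100, 11000}
Coverage chart:
  m0: 00000 ←essential
  m10: 0101- ←essential
  m11: 01-11,0101-
  m12: 0110- ←essential
  m13: -1101,011-1,0110-
  m24: 11000 ←essential
  m29: -1101 ←essential
Essential: -1101, 00000, 0101-, 0110-, 11000

5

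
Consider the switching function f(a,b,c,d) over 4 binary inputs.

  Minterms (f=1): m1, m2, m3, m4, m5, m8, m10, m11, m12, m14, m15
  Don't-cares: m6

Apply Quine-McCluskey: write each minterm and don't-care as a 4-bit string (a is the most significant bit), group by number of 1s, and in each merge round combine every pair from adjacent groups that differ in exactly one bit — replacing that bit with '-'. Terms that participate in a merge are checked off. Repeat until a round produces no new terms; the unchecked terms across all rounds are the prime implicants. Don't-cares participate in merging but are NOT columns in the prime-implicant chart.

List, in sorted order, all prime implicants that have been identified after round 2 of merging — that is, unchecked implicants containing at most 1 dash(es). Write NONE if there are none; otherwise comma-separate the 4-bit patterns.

0-01, 00-1, 010-

Round 0: 0001✓ 0010✓ 0011✓ 0100✓ 0101✓ 0110✓ 1000✓ 1010✓ 1011✓ 1100✓ 1110✓ 1111✓
Round 1: -010✓ -011✓ -100✓ -110✓ 0-01 0-10✓ 00-1 001-✓ 01-0✓ 010- 1-00✓ 1-10✓ 1-11✓ 10-0✓ 101-✓ 11-0✓ 111-✓
Round 2: --10 -01- -1-0 1--0 1-1-
PIs = {--10, -01-, -1-0, 0-01, 00-1, 010-, 1--0, 1-1-}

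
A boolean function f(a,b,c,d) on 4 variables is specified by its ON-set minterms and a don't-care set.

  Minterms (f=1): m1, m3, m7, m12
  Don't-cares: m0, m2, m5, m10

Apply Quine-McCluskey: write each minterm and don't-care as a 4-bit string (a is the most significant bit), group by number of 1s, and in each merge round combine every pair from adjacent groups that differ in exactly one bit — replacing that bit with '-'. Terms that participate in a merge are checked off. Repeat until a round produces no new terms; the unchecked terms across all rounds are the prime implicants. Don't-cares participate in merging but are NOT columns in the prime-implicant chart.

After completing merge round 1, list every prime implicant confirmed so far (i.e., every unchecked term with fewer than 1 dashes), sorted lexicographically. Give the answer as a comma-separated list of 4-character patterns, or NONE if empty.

1100

Round 0: 0000✓ 0001✓ 0010✓ 0011✓ 0101✓ 0111✓ 1010✓ 1100
Round 1: -010 0-01✓ 0-11✓ 00-0✓ 00-1✓ 000-✓ 001-✓ 01-1✓
Round 2: 0--1 00--
PIs = {-010, 0--1, 00--, 1100}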